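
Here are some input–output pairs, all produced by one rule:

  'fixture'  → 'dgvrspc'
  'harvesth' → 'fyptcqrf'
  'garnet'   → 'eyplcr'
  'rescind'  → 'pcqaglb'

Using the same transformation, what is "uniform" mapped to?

slgdmpk

The pattern: shift every letter 2 places backward in the alphabet (wrapping around).
On "uniform" that produces "slgdmpk".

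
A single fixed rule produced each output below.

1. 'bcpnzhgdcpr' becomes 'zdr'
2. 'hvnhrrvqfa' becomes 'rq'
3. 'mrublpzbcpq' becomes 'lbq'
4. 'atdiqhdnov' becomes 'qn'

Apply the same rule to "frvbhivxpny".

hxy

The transformation: delete the first 3 characters, then keep one character in every 3, starting at position 2 (positions 2nd, 5th, 8th, ...).
On "frvbhivxpny": the first step gives "bhivxpny", and the second then gives "hxy".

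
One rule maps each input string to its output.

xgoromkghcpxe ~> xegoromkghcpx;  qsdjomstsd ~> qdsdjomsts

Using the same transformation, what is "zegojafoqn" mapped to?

znegojafoq

What's happening: swap the first and last characters, then move the last character to the front.
"zegojafoqn" → "negojafoqz" → "znegojafoq".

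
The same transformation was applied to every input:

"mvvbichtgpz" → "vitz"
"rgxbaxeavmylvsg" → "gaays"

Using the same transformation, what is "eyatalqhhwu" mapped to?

The transformation: keep one character in every 3, starting at position 2 (positions 2nd, 5th, 8th, ...).
Doing the same to "eyatalqhhwu": "yahu".

yahu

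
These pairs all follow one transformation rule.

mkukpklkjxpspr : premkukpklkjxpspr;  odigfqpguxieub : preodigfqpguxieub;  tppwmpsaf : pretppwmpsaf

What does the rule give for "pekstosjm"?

The pattern: prepend "pre".
Applying that to "pekstosjm" gives "prepekstosjm".

prepekstosjm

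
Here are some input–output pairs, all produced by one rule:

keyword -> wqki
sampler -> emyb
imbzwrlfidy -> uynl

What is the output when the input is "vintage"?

huzf

What's happening: shift every letter 12 places forward in the alphabet (wrapping around), then keep only the first 4 characters.
For "vintage", step one produces "huzfmsq"; step two turns that into "huzf".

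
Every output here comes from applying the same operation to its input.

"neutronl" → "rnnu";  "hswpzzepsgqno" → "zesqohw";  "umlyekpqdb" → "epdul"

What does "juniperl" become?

Looking at the pairs, the operation is to keep every other character starting from the first (positions 1st, 3rd, 5th, ...), then move the first 2 characters to the end (rotate left by 2).
On "juniperl": the first step gives "jnpr", and the second then gives "prjn".

prjn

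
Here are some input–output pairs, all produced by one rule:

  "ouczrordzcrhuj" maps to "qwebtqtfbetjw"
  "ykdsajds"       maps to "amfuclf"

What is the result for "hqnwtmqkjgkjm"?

Looking at the pairs, the operation is to shift every letter 2 places forward in the alphabet (wrapping around), then delete the last character.
Doing the same to "hqnwtmqkjgkjm": "jspyvosmliml".
(Check on "ykdsajds": → "amfuclfu" → "amfuclf" ✓)

jspyvosmliml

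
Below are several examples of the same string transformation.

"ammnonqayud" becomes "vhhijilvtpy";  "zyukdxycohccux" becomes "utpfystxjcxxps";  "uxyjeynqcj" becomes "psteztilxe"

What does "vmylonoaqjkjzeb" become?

The rule is to shift every letter 5 places backward in the alphabet (wrapping around).
For "vmylonoaqjkjzeb" the result is "qhtgjijvlefeuzw".

qhtgjijvlefeuzw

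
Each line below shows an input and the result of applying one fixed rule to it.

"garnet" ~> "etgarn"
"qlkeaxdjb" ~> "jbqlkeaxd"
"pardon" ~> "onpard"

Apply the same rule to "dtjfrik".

The rule is to move the last 2 characters to the front (rotate right by 2).
For "dtjfrik" the result is "ikdtjfr".

ikdtjfr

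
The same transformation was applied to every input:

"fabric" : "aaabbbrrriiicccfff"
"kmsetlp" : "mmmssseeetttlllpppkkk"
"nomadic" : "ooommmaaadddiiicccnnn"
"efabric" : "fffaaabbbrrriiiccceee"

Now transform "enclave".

In each case the input is transformed by: move the first character to the end, then repeat every character 3 times.
On "enclave" that produces "nnnccclllaaavvveeeeee".

nnnccclllaaavvveeeeee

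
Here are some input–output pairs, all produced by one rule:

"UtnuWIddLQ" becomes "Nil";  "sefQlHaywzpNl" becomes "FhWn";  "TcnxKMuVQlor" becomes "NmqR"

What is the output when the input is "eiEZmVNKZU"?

What's happening: flip the case of every letter, then keep one character in every 3, starting at position 3 (positions 3rd, 6th, 9th, ...).
On "eiEZmVNKZU" that produces "evz".

evz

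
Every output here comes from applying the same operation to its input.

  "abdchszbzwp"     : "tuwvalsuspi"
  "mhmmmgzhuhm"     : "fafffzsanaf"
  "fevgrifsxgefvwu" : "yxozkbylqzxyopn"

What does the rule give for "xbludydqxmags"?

quenwrwjqftzl

The pattern: shift every letter 7 places backward in the alphabet (wrapping around).
So "xbludydqxmags" becomes "quenwrwjqftzl".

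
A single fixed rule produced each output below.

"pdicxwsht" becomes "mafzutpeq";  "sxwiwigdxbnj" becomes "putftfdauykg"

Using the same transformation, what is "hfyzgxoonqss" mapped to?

ecvwdullknpp

Rule — shift every letter 3 places backward in the alphabet (wrapping around).
On "hfyzgxoonqss" that produces "ecvwdullknpp".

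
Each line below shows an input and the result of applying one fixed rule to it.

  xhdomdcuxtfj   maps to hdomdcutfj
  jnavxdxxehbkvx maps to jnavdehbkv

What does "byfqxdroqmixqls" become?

byfqdroqmiqls

The pattern: remove every "x".
So "byfqxdroqmixqls" becomes "byfqdroqmiqls".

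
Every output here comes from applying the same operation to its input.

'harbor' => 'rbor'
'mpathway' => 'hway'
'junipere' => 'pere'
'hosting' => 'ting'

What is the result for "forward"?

The transformation: keep only the last 4 characters.
Applying that to "forward" gives "ward".

ward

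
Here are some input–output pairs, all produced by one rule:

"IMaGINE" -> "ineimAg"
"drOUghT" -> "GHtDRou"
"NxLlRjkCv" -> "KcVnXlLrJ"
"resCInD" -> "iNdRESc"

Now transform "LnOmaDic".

The transformation: move the last 3 characters to the front (rotate right by 3), then flip the case of every letter.
On "LnOmaDic" that produces "dIClNoMA".

dIClNoMA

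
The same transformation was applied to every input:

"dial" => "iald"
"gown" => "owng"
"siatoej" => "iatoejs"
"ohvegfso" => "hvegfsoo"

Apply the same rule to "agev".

Rule — move the first character to the end.
For "agev" the result is "geva".

geva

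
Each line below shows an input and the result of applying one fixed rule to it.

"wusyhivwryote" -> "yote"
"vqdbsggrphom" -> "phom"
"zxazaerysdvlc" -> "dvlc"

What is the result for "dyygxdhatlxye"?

Rule — keep only the last 4 characters.
"dyygxdhatlxye" → "lxye".

lxye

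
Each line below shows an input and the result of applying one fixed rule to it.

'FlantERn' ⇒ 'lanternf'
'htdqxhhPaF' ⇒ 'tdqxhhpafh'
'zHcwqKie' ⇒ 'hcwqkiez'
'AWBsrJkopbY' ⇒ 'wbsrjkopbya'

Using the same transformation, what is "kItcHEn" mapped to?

itchenk

Rule — move the first character to the end, then convert every letter to lowercase.
For "kItcHEn", step one produces "ItcHEnk"; step two turns that into "itchenk".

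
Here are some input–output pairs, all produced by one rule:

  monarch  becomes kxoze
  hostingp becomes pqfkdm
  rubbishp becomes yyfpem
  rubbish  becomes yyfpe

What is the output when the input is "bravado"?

xsxal

The pattern: shift every letter 3 places backward in the alphabet (wrapping around), then delete the first 2 characters.
Working it through for "bravado": intermediate "yoxsxal", final "xsxal".
(Check on "monarch": → "jlkxoze" → "kxoze" ✓)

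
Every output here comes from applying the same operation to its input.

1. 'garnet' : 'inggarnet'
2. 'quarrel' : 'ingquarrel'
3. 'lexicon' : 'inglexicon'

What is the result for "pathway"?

The pattern: prepend "ing".
For "pathway" the result is "ingpathway".

ingpathway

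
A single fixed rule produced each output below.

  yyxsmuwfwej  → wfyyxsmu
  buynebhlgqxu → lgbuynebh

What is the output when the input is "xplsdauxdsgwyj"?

sgxplsdauxd

The pattern: delete the last 3 characters, then move the last 2 characters to the front (rotate right by 2).
Working it through for "xplsdauxdsgwyj": intermediate "xplsdauxdsg", final "sgxplsdauxd".
(Check on "yyxsmuwfwej": → "yyxsmuwf" → "wfyyxsmu" ✓)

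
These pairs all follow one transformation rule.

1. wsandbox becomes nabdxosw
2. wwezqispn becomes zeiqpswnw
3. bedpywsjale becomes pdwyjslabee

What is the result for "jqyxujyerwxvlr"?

xyjueywrvxrlqj

Rule — move the first 2 characters to the end (rotate left by 2), then swap each adjacent pair of characters (1↔2, 3↔4, ...).
"jqyxujyerwxvlr" → "yxujyerwxvlrjq" → "xyjueywrvxrlqj".
(Check on "wwezqispn": → "ezqispnww" → "zeiqpswnw" ✓)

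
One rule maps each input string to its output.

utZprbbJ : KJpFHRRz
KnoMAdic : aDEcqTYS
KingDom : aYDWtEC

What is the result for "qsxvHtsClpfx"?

The pattern: shift every letter 10 places backward in the alphabet (wrapping around), then flip the case of every letter.
For "qsxvHtsClpfx" the result is "GINLxJIsBFVN".

GINLxJIsBFVN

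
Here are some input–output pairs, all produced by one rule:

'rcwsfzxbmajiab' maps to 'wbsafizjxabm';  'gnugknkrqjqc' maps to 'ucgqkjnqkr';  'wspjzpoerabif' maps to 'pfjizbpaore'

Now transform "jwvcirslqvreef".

What's happening: delete the first 2 characters, then take characters alternately from the front and the back (1st, last, 2nd, 2nd-last, ...).
"jwvcirslqvreef" → "vcirslqvreef" → "vfceierrsvlq".

vfceierrsvlq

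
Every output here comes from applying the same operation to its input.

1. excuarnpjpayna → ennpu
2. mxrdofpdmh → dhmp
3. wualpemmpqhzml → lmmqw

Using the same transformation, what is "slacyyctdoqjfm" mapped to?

ccfos

Each output is the input with this applied: keep one character in every 3, starting at position 1 (positions 1st, 4th, 7th, ...), then sort the characters into alphabetical order.
For "slacyyctdoqjfm", step one produces "sccof"; step two turns that into "ccfos".
(Check on "excuarnpjpayna": → "eunpn" → "ennpu" ✓)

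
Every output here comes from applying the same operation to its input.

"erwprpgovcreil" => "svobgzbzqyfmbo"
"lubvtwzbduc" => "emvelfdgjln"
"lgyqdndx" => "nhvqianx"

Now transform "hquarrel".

ovraekbb

Looking at the pairs, the operation is to move the last 2 characters to the front (rotate right by 2), then shift every letter 10 places forward in the alphabet (wrapping around).
For "hquarrel", step one produces "elhquarr"; step two turns that into "ovraekbb".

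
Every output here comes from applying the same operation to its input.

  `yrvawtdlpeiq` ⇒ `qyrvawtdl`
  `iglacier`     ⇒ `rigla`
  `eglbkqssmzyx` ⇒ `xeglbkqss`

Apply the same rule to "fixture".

Rule — move the last character to the front, then delete the last 3 characters.
For "fixture", step one produces "efixtur"; step two turns that into "efix".

efix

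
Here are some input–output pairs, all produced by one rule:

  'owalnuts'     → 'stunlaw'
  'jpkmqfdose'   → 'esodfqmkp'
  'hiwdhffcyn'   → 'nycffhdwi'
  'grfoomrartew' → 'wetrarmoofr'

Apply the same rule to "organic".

The rule is to delete the first character, then reverse the string.
Doing the same to "organic": "cinagr".
(Check on "hiwdhffcyn": → "iwdhffcyn" → "nycffhdwi" ✓)

cinagr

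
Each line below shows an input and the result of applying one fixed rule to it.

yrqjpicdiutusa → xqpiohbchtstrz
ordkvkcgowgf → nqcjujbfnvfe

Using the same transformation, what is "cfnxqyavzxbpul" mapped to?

What's happening: shift every letter 1 place backward in the alphabet (wrapping around).
For "cfnxqyavzxbpul" the result is "bemwpxzuywaotk".

bemwpxzuywaotk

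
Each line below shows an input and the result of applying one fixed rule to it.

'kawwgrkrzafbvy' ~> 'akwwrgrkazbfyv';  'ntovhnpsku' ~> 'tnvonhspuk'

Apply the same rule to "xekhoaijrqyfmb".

What's happening: swap each adjacent pair of characters (1↔2, 3↔4, ...).
So "xekhoaijrqyfmb" becomes "exhkaojiqrfybm".

exhkaojiqrfybm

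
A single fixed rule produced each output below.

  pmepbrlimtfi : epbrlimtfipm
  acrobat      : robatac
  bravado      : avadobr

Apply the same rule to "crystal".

Looking at the pairs, the operation is to move the first 2 characters to the end (rotate left by 2).
"crystal" → "ystalcr".

ystalcr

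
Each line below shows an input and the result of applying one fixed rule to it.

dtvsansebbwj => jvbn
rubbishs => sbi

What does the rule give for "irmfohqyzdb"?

bmyh

The transformation: take characters alternately from the front and the back (1st, last, 2nd, 2nd-last, ...), then keep one character in every 3, starting at position 2 (positions 2nd, 5th, 8th, ...).
Starting from "irmfohqyzdb": after the first operation, "ibrdmzfyoqh"; after the second, "bmyh".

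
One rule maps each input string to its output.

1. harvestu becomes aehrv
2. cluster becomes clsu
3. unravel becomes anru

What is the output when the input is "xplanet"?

alpx

Each output is the input with this applied: delete the last 3 characters, then sort the characters into alphabetical order.
Doing the same to "xplanet": "alpx".
(Check on "unravel": → "unra" → "anru" ✓)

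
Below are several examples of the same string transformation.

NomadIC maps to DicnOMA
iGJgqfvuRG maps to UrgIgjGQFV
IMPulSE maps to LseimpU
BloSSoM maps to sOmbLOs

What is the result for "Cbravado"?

Rule — flip the case of every letter, then move the last 3 characters to the front (rotate right by 3).
Applying that to "Cbravado" gives "ADOcBRAV".

ADOcBRAV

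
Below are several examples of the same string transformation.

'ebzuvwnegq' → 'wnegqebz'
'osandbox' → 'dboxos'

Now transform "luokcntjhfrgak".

The pattern: swap the front and back halves of the string, then delete the last 2 characters.
"luokcntjhfrgak" → "jhfrgakluokc".

jhfrgakluokc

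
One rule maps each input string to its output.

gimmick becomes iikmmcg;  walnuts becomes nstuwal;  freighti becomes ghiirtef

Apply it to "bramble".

belmrab

What's happening: sort the characters into alphabetical order, then move the first 2 characters to the end (rotate left by 2).
On "bramble": the first step gives "abbelmr", and the second then gives "belmrab".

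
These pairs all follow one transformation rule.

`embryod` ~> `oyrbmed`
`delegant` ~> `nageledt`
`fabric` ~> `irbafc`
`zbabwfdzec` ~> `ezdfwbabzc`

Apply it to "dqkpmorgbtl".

Each output is the input with this applied: reverse the string, then move the first character to the end.
For "dqkpmorgbtl", step one produces "ltbgrompkqd"; step two turns that into "tbgrompkqdl".

tbgrompkqdl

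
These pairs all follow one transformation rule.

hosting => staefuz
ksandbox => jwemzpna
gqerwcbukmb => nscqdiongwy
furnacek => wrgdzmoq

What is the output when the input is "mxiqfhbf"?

ryjucrtn

What's happening: move the last character to the front, then shift every letter 12 places forward in the alphabet (wrapping around).
Applying both steps to "mxiqfhbf": "fmxiqfhb", then "ryjucrtn".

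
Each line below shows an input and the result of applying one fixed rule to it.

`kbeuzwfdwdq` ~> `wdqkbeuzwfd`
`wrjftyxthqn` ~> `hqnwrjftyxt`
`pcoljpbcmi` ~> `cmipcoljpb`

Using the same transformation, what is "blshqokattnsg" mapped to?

The rule is to move the last 3 characters to the front (rotate right by 3).
Doing the same to "blshqokattnsg": "nsgblshqokatt".

nsgblshqokatt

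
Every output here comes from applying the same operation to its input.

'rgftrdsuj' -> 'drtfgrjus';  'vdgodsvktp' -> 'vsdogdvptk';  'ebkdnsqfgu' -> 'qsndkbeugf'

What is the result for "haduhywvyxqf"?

yvwyhudahfqx

The pattern: reverse the string, then move the first 3 characters to the end (rotate left by 3).
On "haduhywvyxqf" that produces "yvwyhudahfqx".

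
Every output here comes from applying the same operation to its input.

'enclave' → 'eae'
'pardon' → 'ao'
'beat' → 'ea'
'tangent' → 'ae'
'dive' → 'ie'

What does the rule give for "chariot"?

Each output is the input with this applied: keep only the vowels.
So "chariot" becomes "aio".

aio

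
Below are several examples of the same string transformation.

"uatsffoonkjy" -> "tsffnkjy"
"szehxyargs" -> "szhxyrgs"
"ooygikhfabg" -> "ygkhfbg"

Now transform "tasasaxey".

In each case the input is transformed by: remove every vowel.
For "tasasaxey" the result is "tssxy".

tssxy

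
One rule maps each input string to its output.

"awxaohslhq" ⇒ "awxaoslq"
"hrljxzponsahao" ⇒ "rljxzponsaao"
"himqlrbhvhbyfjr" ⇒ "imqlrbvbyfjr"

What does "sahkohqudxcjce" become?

sakoqudxcjce

The transformation: remove every "h".
So "sahkohqudxcjce" becomes "sakoqudxcjce".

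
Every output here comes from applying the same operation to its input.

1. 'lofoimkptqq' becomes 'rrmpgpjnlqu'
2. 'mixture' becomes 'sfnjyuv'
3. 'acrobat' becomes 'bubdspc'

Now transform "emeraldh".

The pattern: move the last 2 characters to the front (rotate right by 2), then shift every letter 1 place forward in the alphabet (wrapping around).
For "emeraldh" the result is "eifnfsbm".
(Check on "mixture": → "remixtu" → "sfnjyuv" ✓)

eifnfsbm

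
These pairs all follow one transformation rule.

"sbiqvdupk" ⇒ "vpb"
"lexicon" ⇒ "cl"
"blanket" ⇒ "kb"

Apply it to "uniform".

ou

What's happening: move the first 2 characters to the end (rotate left by 2), then keep one character in every 3, starting at position 3 (positions 3rd, 6th, 9th, ...).
On "uniform": the first step gives "iformun", and the second then gives "ou".
(Check on "sbiqvdupk": → "iqvdupksb" → "vpb" ✓)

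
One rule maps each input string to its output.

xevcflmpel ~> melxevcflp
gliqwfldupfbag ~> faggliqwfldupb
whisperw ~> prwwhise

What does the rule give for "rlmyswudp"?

wdprlmysu

What's happening: move the last 3 characters to the front (rotate right by 3), then swap the first and last characters.
For "rlmyswudp" the result is "wdprlmysu".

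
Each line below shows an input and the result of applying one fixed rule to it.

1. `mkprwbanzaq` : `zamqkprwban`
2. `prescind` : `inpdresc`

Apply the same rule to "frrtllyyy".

yyfyrrtll

What's happening: swap the first and last characters, then move the last 3 characters to the front (rotate right by 3).
Working it through for "frrtllyyy": intermediate "yrrtllyyf", final "yyfyrrtll".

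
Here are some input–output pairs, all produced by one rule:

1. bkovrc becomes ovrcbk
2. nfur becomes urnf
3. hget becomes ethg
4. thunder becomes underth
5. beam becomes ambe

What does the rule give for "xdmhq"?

mhqxd

The pattern: move the first 2 characters to the end (rotate left by 2).
For "xdmhq" the result is "mhqxd".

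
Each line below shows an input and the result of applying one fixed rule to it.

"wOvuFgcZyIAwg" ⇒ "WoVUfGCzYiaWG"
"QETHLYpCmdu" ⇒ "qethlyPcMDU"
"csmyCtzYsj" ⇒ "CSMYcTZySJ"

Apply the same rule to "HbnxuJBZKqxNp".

hBNXUjbzkQXnP

What's happening: flip the case of every letter.
So "HbnxuJBZKqxNp" becomes "hBNXUjbzkQXnP".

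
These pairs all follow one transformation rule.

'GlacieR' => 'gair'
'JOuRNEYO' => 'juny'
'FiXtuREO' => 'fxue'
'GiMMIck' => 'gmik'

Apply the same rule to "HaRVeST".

The transformation: keep every other character starting from the first (positions 1st, 3rd, 5th, ...), then convert every letter to lowercase.
Applying both steps to "HaRVeST": "HReT", then "hret".

hret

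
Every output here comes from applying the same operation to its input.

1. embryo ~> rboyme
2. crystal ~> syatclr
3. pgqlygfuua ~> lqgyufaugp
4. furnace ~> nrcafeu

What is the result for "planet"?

Looking at the pairs, the operation is to move the first 2 characters to the end (rotate left by 2), then swap each adjacent pair of characters (1↔2, 3↔4, ...).
For "planet", step one produces "anetpl"; step two turns that into "natelp".

natelp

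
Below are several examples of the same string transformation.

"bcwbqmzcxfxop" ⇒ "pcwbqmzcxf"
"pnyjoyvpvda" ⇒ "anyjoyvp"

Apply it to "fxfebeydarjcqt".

The pattern: swap the first and last characters, then delete the last 3 characters.
Working it through for "fxfebeydarjcqt": intermediate "txfebeydarjcqf", final "txfebeydarj".

txfebeydarj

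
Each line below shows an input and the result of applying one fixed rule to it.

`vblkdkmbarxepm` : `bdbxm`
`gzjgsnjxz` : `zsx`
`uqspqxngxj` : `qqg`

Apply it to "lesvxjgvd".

exv

Each output is the input with this applied: keep one character in every 3, starting at position 2 (positions 2nd, 5th, 8th, ...).
Applying that to "lesvxjgvd" gives "exv".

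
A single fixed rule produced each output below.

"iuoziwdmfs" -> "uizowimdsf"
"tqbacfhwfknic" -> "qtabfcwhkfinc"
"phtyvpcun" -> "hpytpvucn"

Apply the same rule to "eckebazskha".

ceekabszhka

The pattern: swap each adjacent pair of characters (1↔2, 3↔4, ...).
So "eckebazskha" becomes "ceekabszhka".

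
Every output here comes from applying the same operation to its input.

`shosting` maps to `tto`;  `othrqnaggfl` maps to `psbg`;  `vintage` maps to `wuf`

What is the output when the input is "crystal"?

What's happening: shift every letter 1 place forward in the alphabet (wrapping around), then keep one character in every 3, starting at position 1 (positions 1st, 4th, 7th, ...).
Applying that to "crystal" gives "dtm".

dtm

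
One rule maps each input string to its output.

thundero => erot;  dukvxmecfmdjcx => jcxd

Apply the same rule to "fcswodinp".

Each output is the input with this applied: move the last 3 characters to the front (rotate right by 3), then keep only the first 4 characters.
For "fcswodinp", step one produces "inpfcswod"; step two turns that into "inpf".

inpf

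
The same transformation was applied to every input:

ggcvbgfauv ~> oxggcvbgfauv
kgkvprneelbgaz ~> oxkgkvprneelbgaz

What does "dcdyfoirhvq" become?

Rule — prepend "ox".
For "dcdyfoirhvq" the result is "oxdcdyfoirhvq".

oxdcdyfoirhvq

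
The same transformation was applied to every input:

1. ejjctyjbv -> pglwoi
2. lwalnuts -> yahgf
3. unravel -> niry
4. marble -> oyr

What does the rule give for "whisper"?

fcre

What's happening: shift every letter 13 places forward in the alphabet (wrapping around) — i.e. ROT13, then delete the first 3 characters.
On "whisper": the first step gives "juvfcre", and the second then gives "fcre".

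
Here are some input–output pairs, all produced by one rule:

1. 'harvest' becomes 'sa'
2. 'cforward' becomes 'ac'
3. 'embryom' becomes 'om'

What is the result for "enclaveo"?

Looking at the pairs, the operation is to move the first 3 characters to the end (rotate left by 3), then keep one character in every 3, starting at position 3 (positions 3rd, 6th, 9th, ...).
Applying both steps to "enclaveo": "laveoenc", then "ve".

ve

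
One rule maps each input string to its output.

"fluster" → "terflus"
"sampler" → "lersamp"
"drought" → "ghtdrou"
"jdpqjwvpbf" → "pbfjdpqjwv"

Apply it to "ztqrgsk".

gskztqr

Rule — move the last 3 characters to the front (rotate right by 3).
Doing the same to "ztqrgsk": "gskztqr".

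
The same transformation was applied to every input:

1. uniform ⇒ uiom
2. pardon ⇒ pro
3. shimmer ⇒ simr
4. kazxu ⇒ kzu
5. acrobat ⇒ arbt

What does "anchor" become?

aco

The pattern: keep every other character starting from the first (positions 1st, 3rd, 5th, ...).
Doing the same to "anchor": "aco".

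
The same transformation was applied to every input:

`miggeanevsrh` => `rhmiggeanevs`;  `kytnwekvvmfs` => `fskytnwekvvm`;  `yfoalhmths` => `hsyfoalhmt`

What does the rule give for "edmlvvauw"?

uwedmlvva

The pattern: move the last 2 characters to the front (rotate right by 2).
Doing the same to "edmlvvauw": "uwedmlvva".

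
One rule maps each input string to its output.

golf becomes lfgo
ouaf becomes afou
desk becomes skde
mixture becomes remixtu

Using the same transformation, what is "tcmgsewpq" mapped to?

What's happening: move the last 2 characters to the front (rotate right by 2).
Applying that to "tcmgsewpq" gives "pqtcmgsew".

pqtcmgsew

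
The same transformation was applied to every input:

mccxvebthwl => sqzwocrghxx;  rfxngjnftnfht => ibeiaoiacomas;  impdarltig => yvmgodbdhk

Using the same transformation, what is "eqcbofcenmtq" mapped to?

The pattern: move the first 3 characters to the end (rotate left by 3), then shift every letter 5 places backward in the alphabet (wrapping around).
On "eqcbofcenmtq": the first step gives "bofcenmtqeqc", and the second then gives "wjaxziholzlx".

wjaxziholzlx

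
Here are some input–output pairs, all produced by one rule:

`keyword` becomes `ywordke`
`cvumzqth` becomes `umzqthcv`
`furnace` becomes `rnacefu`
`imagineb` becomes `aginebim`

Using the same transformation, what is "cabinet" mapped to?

binetca

What's happening: move the first 2 characters to the end (rotate left by 2).
"cabinet" → "binetca".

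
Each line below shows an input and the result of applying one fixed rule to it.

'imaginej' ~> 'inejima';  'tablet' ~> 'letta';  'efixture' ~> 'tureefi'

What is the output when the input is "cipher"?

herci

The rule is to swap the front and back halves of the string, then delete the last character.
"cipher" → "hercip" → "herci".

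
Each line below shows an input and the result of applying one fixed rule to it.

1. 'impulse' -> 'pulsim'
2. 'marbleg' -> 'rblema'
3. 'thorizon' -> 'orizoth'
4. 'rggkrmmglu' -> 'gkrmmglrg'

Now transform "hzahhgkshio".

ahhgkshihz

The transformation: delete the last character, then move the first 2 characters to the end (rotate left by 2).
Working it through for "hzahhgkshio": intermediate "hzahhgkshi", final "ahhgkshihz".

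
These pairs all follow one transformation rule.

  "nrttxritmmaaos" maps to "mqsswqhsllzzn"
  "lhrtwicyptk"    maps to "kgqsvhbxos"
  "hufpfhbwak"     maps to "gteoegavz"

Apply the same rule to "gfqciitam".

fepbhhsz

Looking at the pairs, the operation is to shift every letter 1 place backward in the alphabet (wrapping around), then delete the last character.
For "gfqciitam", step one produces "fepbhhszl"; step two turns that into "fepbhhsz".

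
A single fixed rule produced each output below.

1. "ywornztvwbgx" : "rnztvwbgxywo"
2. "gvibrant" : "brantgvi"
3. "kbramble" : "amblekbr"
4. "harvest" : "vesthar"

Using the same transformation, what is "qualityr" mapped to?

Each output is the input with this applied: move the first 3 characters to the end (rotate left by 3).
"qualityr" → "lityrqua".

lityrqua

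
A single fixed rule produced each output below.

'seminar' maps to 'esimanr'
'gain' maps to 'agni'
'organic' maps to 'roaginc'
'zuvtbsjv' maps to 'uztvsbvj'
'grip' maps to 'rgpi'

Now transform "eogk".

The pattern: swap each adjacent pair of characters (1↔2, 3↔4, ...).
"eogk" → "oekg".

oekg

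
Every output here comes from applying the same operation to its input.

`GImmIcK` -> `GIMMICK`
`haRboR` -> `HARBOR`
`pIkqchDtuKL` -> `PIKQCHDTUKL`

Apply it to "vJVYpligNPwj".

The pattern: convert every letter to uppercase.
"vJVYpligNPwj" → "VJVYPLIGNPWJ".

VJVYPLIGNPWJ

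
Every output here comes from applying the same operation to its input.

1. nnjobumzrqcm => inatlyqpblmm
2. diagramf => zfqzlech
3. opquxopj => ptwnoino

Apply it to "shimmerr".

hlldqqrg

Looking at the pairs, the operation is to move the first 2 characters to the end (rotate left by 2), then shift every letter 1 place backward in the alphabet (wrapping around).
Working it through for "shimmerr": intermediate "immerrsh", final "hlldqqrg".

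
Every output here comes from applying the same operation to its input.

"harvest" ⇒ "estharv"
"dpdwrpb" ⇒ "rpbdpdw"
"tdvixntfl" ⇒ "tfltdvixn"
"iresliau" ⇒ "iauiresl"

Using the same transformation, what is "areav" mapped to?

eavar

In each case the input is transformed by: move the last 3 characters to the front (rotate right by 3).
Applying that to "areav" gives "eavar".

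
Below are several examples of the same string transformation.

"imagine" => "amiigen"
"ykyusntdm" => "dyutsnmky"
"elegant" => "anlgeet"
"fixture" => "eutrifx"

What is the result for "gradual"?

arlgdau

Rule — sort the characters into reverse alphabetical order, then swap the first and last characters.
"gradual" → "urlgdaa" → "arlgdau".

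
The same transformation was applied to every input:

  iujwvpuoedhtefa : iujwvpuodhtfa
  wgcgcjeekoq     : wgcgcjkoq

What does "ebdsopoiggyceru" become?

bdsopoiggycru

In each case the input is transformed by: remove every "e".
Applying that to "ebdsopoiggyceru" gives "bdsopoiggycru".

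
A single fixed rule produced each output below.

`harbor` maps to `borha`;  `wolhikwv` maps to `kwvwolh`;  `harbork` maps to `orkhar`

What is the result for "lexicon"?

Rule — move the last 3 characters to the front (rotate right by 3), then delete the last character.
For "lexicon" the result is "conlex".
(Check on "harbor": → "borhar" → "borha" ✓)

conlex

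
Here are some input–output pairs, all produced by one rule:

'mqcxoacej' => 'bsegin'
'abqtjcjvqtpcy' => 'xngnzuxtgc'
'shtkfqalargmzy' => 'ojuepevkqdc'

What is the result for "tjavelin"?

zipmr

In each case the input is transformed by: delete the first 3 characters, then shift every letter 4 places forward in the alphabet (wrapping around).
On "tjavelin": the first step gives "velin", and the second then gives "zipmr".
(Check on "shtkfqalargmzy": → "kfqalargmzy" → "ojuepevkqdc" ✓)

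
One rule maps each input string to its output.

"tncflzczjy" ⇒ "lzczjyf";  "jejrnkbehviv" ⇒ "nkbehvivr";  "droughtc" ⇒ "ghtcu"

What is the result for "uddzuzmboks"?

uzmboksz

Rule — delete the first 3 characters, then move the first character to the end.
"uddzuzmboks" → "uzmboksz".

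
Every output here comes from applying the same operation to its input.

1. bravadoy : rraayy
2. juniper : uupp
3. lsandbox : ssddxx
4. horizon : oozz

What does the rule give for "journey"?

In each case the input is transformed by: keep one character in every 3, starting at position 2 (positions 2nd, 5th, 8th, ...), then double every character.
On "journey": the first step gives "on", and the second then gives "oonn".

oonn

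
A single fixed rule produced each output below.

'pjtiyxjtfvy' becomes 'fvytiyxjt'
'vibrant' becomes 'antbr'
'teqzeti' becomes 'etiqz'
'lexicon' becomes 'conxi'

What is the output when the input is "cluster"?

terus

The pattern: delete the first 2 characters, then move the last 3 characters to the front (rotate right by 3).
"cluster" → "uster" → "terus".
(Check on "vibrant": → "brant" → "antbr" ✓)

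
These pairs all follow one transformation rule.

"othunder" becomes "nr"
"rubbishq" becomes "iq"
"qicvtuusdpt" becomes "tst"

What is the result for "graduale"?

Each output is the input with this applied: keep one character in every 3, starting at position 2 (positions 2nd, 5th, 8th, ...), then delete the first character.
So "graduale" becomes "ue".
(Check on "rubbishq": → "uiq" → "iq" ✓)

ue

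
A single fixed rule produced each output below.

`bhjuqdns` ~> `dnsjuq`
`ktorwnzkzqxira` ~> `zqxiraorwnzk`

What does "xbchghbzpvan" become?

Looking at the pairs, the operation is to delete the first 2 characters, then swap the front and back halves of the string.
Working it through for "xbchghbzpvan": intermediate "chghbzpvan", final "zpvanchghb".

zpvanchghb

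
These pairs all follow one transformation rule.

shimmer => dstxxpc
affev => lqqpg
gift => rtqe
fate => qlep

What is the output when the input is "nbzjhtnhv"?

ymkuseysg

Looking at the pairs, the operation is to shift every letter 11 places forward in the alphabet (wrapping around).
For "nbzjhtnhv" the result is "ymkuseysg".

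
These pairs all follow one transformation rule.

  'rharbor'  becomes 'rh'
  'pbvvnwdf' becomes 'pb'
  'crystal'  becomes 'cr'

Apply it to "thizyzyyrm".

Rule — keep only the first 2 characters.
"thizyzyyrm" → "th".

th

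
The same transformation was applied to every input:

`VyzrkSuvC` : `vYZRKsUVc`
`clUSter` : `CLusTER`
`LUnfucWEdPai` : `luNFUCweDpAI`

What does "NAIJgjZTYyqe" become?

naijGJztyYQE

Looking at the pairs, the operation is to flip the case of every letter.
Applying that to "NAIJgjZTYyqe" gives "naijGJztyYQE".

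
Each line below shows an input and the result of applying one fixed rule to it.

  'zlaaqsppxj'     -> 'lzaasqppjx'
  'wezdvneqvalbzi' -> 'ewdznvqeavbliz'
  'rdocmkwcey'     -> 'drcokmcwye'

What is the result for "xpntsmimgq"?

In each case the input is transformed by: swap each adjacent pair of characters (1↔2, 3↔4, ...).
Doing the same to "xpntsmimgq": "pxtnmsmiqg".

pxtnmsmiqg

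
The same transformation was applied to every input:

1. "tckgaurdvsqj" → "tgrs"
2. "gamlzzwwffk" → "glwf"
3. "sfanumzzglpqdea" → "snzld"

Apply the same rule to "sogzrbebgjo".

The transformation: keep one character in every 3, starting at position 1 (positions 1st, 4th, 7th, ...).
Applying that to "sogzrbebgjo" gives "szej".

szej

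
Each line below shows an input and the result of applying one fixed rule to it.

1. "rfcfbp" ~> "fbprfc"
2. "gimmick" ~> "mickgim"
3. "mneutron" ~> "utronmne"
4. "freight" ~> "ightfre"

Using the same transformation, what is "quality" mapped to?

In each case the input is transformed by: move the first 3 characters to the end (rotate left by 3).
So "quality" becomes "lityqua".

lityqua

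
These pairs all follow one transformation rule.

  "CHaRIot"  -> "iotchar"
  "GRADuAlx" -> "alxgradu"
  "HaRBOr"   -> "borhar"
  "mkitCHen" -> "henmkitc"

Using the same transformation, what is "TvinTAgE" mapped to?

agetvint

The pattern: move the last 3 characters to the front (rotate right by 3), then convert every letter to lowercase.
"TvinTAgE" → "AgETvinT" → "agetvint".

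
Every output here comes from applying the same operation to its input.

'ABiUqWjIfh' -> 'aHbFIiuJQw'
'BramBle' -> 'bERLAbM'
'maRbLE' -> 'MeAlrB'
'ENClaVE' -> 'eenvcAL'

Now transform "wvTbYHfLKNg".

WGVntkBlyFh

Looking at the pairs, the operation is to take characters alternately from the front and the back (1st, last, 2nd, 2nd-last, ...), then flip the case of every letter.
Starting from "wvTbYHfLKNg": after the first operation, "wgvNTKbLYfH"; after the second, "WGVntkBlyFh".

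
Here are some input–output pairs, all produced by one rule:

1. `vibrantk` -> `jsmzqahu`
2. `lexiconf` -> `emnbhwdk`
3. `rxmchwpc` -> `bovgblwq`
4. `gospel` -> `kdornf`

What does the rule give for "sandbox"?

wnacmzr

Each output is the input with this applied: shift every letter 1 place backward in the alphabet (wrapping around), then reverse the string.
Working it through for "sandbox": intermediate "rzmcanw", final "wnacmzr".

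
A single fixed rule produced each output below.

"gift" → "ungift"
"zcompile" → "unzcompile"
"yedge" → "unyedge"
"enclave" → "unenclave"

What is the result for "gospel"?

The rule is to prepend "un".
On "gospel" that produces "ungospel".

ungospel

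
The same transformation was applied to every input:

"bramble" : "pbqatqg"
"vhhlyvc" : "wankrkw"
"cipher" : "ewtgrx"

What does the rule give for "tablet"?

qatiip

What's happening: shift every letter 11 places backward in the alphabet (wrapping around), then move the first 2 characters to the end (rotate left by 2).
Applying both steps to "tablet": "ipqati", then "qatiip".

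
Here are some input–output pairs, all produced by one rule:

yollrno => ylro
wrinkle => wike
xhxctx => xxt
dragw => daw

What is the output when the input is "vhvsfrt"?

vvft

The rule is to keep every other character starting from the first (positions 1st, 3rd, 5th, ...).
So "vhvsfrt" becomes "vvft".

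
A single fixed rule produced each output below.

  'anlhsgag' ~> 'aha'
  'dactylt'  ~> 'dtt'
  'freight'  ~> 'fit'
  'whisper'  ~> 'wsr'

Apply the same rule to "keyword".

kwd

In each case the input is transformed by: keep one character in every 3, starting at position 1 (positions 1st, 4th, 7th, ...).
"keyword" → "kwd".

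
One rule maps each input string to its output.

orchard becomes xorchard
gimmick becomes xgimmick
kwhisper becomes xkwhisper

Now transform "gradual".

The pattern: prepend "x".
On "gradual" that produces "xgradual".

xgradual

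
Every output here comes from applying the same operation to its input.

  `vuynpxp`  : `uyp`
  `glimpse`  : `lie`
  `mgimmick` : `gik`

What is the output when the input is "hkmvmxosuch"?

kmsu

Rule — swap each adjacent pair of characters (1↔2, 3↔4, ...), then keep one character in every 3, starting at position 1 (positions 1st, 4th, 7th, ...).
Working it through for "hkmvmxosuch": intermediate "khvmxmsocuh", final "kmsu".
(Check on "glimpse": → "lgmispe" → "lie" ✓)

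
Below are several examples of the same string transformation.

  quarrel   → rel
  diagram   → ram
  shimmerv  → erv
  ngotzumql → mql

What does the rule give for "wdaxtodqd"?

The rule is to keep only the last 3 characters.
Doing the same to "wdaxtodqd": "dqd".

dqd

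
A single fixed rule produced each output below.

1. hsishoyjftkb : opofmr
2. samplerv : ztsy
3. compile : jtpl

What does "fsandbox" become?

The pattern: keep every other character starting from the first (positions 1st, 3rd, 5th, ...), then shift every letter 7 places forward in the alphabet (wrapping around).
Starting from "fsandbox": after the first operation, "fado"; after the second, "mhkv".

mhkv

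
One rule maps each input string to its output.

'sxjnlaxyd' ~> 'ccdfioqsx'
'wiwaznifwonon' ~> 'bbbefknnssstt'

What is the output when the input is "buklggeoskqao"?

What's happening: shift every letter 5 places forward in the alphabet (wrapping around), then sort the characters into alphabetical order.
Starting from "buklggeoskqao": after the first operation, "gzpqlljtxpvft"; after the second, "fgjllppqttvxz".

fgjllppqttvxz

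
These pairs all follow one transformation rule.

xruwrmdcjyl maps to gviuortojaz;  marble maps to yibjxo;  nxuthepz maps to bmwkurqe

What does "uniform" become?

lojrkfc

Rule — shift every letter 3 places backward in the alphabet (wrapping around), then move the last 3 characters to the front (rotate right by 3).
Starting from "uniform": after the first operation, "rkfcloj"; after the second, "lojrkfc".
(Check on "marble": → "jxoyib" → "yibjxo" ✓)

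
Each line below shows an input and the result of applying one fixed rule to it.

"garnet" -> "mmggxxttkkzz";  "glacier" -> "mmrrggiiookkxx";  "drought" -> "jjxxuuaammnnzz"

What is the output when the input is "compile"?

iiuussvvoorrkk

Rule — shift every letter 6 places forward in the alphabet (wrapping around), then double every character.
On "compile" that produces "iiuussvvoorrkk".
(Check on "glacier": → "mrgiokx" → "mmrrggiiookkxx" ✓)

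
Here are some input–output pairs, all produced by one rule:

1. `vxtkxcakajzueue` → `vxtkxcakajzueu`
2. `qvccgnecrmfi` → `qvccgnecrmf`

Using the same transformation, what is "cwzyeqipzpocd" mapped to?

Each output is the input with this applied: delete the last character.
Applying that to "cwzyeqipzpocd" gives "cwzyeqipzpoc".

cwzyeqipzpoc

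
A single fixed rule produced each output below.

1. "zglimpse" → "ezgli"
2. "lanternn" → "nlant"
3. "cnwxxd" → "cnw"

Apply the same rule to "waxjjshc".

cwaxj

Rule — swap the front and back halves of the string, then delete the first 3 characters.
Working it through for "waxjjshc": intermediate "jshcwaxj", final "cwaxj".
(Check on "zglimpse": → "mpsezgli" → "ezgli" ✓)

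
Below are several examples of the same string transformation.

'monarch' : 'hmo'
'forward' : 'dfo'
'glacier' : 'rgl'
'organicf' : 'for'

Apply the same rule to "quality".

yqu

The pattern: move the first 2 characters to the end (rotate left by 2), then keep only the last 3 characters.
"quality" → "alityqu" → "yqu".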